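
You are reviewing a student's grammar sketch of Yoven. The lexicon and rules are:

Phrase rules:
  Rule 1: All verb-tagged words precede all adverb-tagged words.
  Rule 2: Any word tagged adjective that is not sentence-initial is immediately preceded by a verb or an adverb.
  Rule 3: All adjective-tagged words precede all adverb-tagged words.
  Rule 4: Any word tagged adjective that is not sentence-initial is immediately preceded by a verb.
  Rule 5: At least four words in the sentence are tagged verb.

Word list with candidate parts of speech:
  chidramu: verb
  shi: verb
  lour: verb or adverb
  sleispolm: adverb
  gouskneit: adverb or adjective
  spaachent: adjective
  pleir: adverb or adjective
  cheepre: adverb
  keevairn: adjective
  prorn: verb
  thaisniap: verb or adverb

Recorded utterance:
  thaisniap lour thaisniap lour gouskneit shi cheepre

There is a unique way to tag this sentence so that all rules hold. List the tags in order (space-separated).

verb verb verb verb adjective verb adverb

Candidates per position — 1:thaisniap {verb,adverb}; 2:lour {verb,adverb}; 3:thaisniap {verb,adverb}; 4:lour {verb,adverb}; 5:gouskneit {adverb,adjective}; 6:shi {verb}; 7:cheepre {adverb}.
At position 1, choosing adverb makes rule 1 impossible to satisfy; hence verb.
At position 2, choosing adverb makes rule 1 impossible to satisfy; hence verb.
At position 3, choosing adverb makes rule 1 impossible to satisfy; hence verb.
At position 4, choosing adverb makes rule 1 impossible to satisfy; hence verb.
At position 5, choosing adverb makes rule 1 impossible to satisfy; hence adjective.
That leaves exactly one tagging: verb verb verb verb adjective verb adverb.
Check: rule 1 ✓; rule 2 ✓; rule 3 ✓; rule 4 ✓; rule 5 ✓.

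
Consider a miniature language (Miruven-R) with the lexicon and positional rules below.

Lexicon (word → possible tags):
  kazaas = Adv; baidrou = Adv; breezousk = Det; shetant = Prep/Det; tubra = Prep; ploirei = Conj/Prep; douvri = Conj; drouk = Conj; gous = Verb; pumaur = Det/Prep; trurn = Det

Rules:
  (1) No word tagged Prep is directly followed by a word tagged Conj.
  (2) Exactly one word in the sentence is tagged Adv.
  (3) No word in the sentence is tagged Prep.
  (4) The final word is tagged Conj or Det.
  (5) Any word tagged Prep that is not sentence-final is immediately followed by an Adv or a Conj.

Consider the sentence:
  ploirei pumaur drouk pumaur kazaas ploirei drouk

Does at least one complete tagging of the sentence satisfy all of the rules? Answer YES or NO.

YES

Candidates per position — 1:ploirei {Conj,Prep}; 2:pumaur {Det,Prep}; 3:drouk {Conj}; 4:pumaur {Det,Prep}; 5:kazaas {Adv}; 6:ploirei {Conj,Prep}; 7:drouk {Conj}.
One satisfying assignment: Conj Det Conj Det Adv Conj Conj.
Verifying each rule — rule 1 ok; rule 2 ok; rule 3 ok; rule 4 ok; rule 5 ok.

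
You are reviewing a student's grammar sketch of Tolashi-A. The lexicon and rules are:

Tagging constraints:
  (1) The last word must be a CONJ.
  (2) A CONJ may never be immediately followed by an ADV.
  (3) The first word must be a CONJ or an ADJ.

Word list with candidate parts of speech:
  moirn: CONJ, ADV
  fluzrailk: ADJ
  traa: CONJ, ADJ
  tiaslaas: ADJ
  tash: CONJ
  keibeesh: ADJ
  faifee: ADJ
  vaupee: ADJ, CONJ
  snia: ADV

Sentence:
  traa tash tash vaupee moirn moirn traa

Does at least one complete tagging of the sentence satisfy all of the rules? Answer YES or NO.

Candidates per position — 1:traa {CONJ,ADJ}; 2:tash {CONJ}; 3:tash {CONJ}; 4:vaupee {ADJ,CONJ}; 5:moirn {CONJ,ADV}; 6:moirn {CONJ,ADV}; 7:traa {CONJ,ADJ}.
One satisfying assignment: ADJ CONJ CONJ CONJ CONJ CONJ CONJ.
Check: rule 1 ok; rule 2 ok; rule 3 ok.

YES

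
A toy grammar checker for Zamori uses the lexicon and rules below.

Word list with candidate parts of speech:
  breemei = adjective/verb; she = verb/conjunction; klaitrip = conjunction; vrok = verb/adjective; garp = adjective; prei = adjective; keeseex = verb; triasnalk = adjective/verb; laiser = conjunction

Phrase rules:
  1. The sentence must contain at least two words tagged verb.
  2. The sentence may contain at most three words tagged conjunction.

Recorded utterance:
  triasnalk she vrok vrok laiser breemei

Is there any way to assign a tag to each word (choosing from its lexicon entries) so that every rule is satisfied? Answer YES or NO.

YES

Candidates per position — 1:triasnalk {adjective,verb}; 2:she {verb,conjunction}; 3:vrok {verb,adjective}; 4:vrok {verb,adjective}; 5:laiser {conjunction}; 6:breemei {adjective,verb}.
One satisfying assignment: verb conjunction adjective verb conjunction adjective.
Rule-by-rule: rule 1 ok; rule 2 ok.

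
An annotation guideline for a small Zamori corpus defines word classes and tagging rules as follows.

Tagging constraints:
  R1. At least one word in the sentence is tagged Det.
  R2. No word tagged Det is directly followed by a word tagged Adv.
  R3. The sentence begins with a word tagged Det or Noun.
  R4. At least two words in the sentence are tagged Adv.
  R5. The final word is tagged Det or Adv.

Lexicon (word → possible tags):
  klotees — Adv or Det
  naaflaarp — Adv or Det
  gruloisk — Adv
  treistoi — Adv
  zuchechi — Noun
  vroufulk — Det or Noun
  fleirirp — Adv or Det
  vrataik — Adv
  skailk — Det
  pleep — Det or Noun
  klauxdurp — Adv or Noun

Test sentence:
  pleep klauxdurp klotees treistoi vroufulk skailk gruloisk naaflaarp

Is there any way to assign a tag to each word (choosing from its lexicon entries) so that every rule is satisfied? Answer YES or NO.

NO

Candidates per position — 1:pleep {Det,Noun}; 2:klauxdurp {Adv,Noun}; 3:klotees {Adv,Det}; 4:treistoi {Adv}; 5:vroufulk {Det,Noun}; 6:skailk {Det}; 7:gruloisk {Adv}; 8:naaflaarp {Adv,Det}.
Rule 2 cannot be satisfied by any choice of tags from the lexicon.
So there is no consistent tagging.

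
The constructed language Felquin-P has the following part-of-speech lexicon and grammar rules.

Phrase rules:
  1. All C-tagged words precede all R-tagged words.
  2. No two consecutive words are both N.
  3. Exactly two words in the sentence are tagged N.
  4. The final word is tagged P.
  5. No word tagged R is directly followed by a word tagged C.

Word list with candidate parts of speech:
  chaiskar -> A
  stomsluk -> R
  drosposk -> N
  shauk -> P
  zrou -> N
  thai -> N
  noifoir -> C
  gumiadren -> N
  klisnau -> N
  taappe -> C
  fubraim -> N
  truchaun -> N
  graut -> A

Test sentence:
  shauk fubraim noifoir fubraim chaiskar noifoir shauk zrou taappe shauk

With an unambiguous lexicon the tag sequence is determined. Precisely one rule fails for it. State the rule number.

3

Fixed tagging: P N C N A C P N C P.
Applying the rules: R1 ✓, R2 ✓, R3 ✗, R4 ✓, R5 ✓.
Only rule 3 fails.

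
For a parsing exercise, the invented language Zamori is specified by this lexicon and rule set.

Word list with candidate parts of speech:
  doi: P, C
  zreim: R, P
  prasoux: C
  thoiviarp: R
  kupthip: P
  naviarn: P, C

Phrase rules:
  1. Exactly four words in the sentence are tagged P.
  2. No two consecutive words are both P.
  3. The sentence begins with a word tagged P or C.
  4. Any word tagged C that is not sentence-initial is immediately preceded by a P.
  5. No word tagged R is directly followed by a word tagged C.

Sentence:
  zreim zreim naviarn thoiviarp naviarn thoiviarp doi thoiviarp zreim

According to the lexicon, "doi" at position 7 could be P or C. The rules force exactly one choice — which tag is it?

Candidates per position — 1:zreim {R,P}; 2:zreim {R,P}; 3:naviarn {P,C}; 4:thoiviarp {R}; 5:naviarn {P,C}; 6:thoiviarp {R}; 7:doi {P,C}; 8:thoiviarp {R}; 9:zreim {R,P}.
At position 1, choosing R makes rule 3 impossible to satisfy; hence P.
At position 2, choosing P makes rule 2 impossible to satisfy; hence R.
At position 3, choosing C makes rule 4 impossible to satisfy; hence P.
At position 5, choosing C makes rule 4 impossible to satisfy; hence P.
At position 7, choosing C makes rule 4 impossible to satisfy; hence P.
At position 9, choosing P makes rule 1 impossible to satisfy; hence R.
The only consistent sequence is: P R P R P R P R R.
Verifying each rule — rule 1 satisfied; rule 2 satisfied; rule 3 satisfied; rule 4 satisfied; rule 5 satisfied.

P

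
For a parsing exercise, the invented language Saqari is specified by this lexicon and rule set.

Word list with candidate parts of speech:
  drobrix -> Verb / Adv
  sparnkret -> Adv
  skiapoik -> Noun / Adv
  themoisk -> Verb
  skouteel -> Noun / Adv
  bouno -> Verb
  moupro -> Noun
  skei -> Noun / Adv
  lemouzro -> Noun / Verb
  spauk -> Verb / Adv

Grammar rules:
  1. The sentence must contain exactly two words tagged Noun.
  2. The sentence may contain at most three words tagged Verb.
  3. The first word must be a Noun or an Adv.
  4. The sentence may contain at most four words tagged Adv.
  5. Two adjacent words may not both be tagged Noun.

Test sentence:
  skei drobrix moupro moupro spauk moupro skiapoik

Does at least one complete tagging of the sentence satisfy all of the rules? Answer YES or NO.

Candidates per position — 1:skei {Noun,Adv}; 2:drobrix {Verb,Adv}; 3:moupro {Noun}; 4:moupro {Noun}; 5:spauk {Verb,Adv}; 6:moupro {Noun}; 7:skiapoik {Noun,Adv}.
Rule 1 cannot be satisfied by any choice of tags from the lexicon.
So there is no consistent tagging.

NO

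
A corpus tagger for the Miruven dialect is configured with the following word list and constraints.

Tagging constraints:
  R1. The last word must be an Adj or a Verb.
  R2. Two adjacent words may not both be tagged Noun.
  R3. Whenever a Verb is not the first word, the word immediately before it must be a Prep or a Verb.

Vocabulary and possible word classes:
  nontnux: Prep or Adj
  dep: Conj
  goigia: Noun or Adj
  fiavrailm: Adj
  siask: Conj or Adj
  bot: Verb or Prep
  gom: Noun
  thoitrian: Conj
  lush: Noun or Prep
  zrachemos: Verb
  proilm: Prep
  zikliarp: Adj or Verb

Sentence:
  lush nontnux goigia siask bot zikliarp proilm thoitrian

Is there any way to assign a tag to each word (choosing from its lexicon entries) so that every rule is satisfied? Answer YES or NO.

NO

Candidates per position — 1:lush {Noun,Prep}; 2:nontnux {Prep,Adj}; 3:goigia {Noun,Adj}; 4:siask {Conj,Adj}; 5:bot {Verb,Prep}; 6:zikliarp {Adj,Verb}; 7:proilm {Prep}; 8:thoitrian {Conj}.
Rule 1 cannot be satisfied by any choice of tags from the lexicon.
So there is no consistent tagging.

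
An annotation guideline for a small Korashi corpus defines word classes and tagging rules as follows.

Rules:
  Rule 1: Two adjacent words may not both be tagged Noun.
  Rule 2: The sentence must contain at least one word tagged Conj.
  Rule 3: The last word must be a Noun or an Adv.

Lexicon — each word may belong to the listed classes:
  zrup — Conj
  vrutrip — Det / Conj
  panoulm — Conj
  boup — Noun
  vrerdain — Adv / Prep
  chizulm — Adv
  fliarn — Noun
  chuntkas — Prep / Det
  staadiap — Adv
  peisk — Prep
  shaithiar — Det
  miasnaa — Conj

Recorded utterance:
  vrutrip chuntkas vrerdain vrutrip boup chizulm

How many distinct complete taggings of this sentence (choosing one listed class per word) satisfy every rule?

Candidates per position — 1:vrutrip {Det,Conj}; 2:chuntkas {Prep,Det}; 3:vrerdain {Adv,Prep}; 4:vrutrip {Det,Conj}; 5:boup {Noun}; 6:chizulm {Adv}.
There are 16 candidate sequences in total.
Checking each against the rules leaves 12 sequences.
Count = 12.

12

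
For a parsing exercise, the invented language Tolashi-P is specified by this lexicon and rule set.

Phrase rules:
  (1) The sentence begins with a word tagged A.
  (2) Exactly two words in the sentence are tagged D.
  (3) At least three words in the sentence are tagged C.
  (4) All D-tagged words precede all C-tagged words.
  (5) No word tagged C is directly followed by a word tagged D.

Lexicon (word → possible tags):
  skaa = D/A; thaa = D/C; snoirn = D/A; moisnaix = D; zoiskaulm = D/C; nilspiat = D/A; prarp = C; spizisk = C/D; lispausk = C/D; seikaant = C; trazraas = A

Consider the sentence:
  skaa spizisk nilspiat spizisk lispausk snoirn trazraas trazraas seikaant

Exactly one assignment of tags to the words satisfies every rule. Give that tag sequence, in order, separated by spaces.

A D D C C A A A C

Candidates per position — 1:skaa {D,A}; 2:spizisk {C,D}; 3:nilspiat {D,A}; 4:spizisk {C,D}; 5:lispausk {C,D}; 6:snoirn {D,A}; 7:trazraas {A}; 8:trazraas {A}; 9:seikaant {C}.
At position 1, choosing D makes rule 1 impossible to satisfy; hence A.
The remaining ambiguous positions (2, 3, 4, 5, 6) are resolved jointly — only one combination satisfies every rule.
The only consistent sequence is: A D D C C A A A C.
Rule-by-rule: rule 1 satisfied; rule 2 satisfied; rule 3 satisfied; rule 4 satisfied; rule 5 satisfied.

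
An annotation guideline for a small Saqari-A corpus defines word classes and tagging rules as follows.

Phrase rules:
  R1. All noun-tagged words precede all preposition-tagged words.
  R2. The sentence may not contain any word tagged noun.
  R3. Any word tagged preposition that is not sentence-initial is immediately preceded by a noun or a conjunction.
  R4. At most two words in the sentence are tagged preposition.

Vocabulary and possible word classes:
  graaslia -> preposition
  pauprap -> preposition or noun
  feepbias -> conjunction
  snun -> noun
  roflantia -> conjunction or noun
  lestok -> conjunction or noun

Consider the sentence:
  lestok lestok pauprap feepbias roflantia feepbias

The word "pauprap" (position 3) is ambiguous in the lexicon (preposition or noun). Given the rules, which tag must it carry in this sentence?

preposition

Candidates per position — 1:lestok {conjunction,noun}; 2:lestok {conjunction,noun}; 3:pauprap {preposition,noun}; 4:feepbias {conjunction}; 5:roflantia {conjunction,noun}; 6:feepbias {conjunction}.
If word 1 were noun, no tagging could satisfy rule 2; so word 1 is conjunction.
If word 2 were noun, no tagging could satisfy rule 2; so word 2 is conjunction.
If word 3 were noun, no tagging could satisfy rule 2; so word 3 is preposition.
If word 5 were noun, no tagging could satisfy rule 1; so word 5 is conjunction.
So the tagging must be: conjunction conjunction preposition conjunction conjunction conjunction.
Verifying each rule — rule 1 holds; rule 2 holds; rule 3 holds; rule 4 holds.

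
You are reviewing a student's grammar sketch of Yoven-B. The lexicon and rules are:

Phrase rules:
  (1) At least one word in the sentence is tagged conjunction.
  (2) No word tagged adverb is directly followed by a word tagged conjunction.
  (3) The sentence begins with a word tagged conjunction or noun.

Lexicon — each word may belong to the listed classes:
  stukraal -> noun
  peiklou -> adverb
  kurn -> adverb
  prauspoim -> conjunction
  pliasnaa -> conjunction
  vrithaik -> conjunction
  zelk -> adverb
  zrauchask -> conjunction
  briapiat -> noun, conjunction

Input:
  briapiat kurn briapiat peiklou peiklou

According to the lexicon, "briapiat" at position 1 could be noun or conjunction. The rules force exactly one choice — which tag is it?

conjunction

Candidates per position — 1:briapiat {noun,conjunction}; 2:kurn {adverb}; 3:briapiat {noun,conjunction}; 4:peiklou {adverb}; 5:peiklou {adverb}.
If word 3 were conjunction, no tagging could satisfy rule 2; so word 3 is noun.
If word 1 were noun, no tagging could satisfy rule 1; so word 1 is conjunction.
The only consistent sequence is: conjunction adverb noun adverb adverb.
Verifying each rule — rule 1 ok; rule 2 ok; rule 3 ok.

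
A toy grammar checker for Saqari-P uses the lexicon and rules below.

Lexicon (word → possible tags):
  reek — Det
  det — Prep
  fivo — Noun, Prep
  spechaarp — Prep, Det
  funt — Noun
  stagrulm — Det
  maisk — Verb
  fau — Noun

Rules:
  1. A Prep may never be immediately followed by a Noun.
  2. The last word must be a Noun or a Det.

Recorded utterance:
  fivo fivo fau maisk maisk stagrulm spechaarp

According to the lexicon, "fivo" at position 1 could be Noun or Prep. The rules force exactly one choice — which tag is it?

Candidates per position — 1:fivo {Noun,Prep}; 2:fivo {Noun,Prep}; 3:fau {Noun}; 4:maisk {Verb}; 5:maisk {Verb}; 6:stagrulm {Det}; 7:spechaarp {Prep,Det}.
Word 1 cannot be Prep — rule 1 would then fail for every completion. It is Noun.
Word 2 cannot be Prep — rule 1 would then fail for every completion. It is Noun.
Word 7 cannot be Prep — rule 2 would then fail for every completion. It is Det.
So the tagging must be: Noun Noun Noun Verb Verb Det Det.
Check: rule 1 ✓; rule 2 ✓.

Noun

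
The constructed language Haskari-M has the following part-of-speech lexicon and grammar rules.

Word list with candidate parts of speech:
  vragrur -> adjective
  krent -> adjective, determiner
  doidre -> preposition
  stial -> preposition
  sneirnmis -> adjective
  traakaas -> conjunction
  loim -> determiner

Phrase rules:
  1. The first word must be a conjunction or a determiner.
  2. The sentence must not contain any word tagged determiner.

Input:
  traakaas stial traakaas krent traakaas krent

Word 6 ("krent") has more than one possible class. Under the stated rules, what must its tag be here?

adjective

Candidates per position — 1:traakaas {conjunction}; 2:stial {preposition}; 3:traakaas {conjunction}; 4:krent {adjective,determiner}; 5:traakaas {conjunction}; 6:krent {adjective,determiner}.
Position 4: determiner is ruled out by rule 2; that leaves adjective.
Position 6: determiner is ruled out by rule 2; that leaves adjective.
So the tagging must be: conjunction preposition conjunction adjective conjunction adjective.
Checking: rule 1 satisfied; rule 2 satisfied.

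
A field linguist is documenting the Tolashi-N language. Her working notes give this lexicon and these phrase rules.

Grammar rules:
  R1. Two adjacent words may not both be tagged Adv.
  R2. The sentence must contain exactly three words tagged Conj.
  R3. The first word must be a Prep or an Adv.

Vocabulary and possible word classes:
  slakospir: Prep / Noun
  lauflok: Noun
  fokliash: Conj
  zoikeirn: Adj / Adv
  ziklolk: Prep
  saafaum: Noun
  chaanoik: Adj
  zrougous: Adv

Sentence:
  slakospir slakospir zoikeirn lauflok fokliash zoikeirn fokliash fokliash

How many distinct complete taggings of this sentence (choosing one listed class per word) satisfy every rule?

8

Candidates per position — 1:slakospir {Prep,Noun}; 2:slakospir {Prep,Noun}; 3:zoikeirn {Adj,Adv}; 4:lauflok {Noun}; 5:fokliash {Conj}; 6:zoikeirn {Adj,Adv}; 7:fokliash {Conj}; 8:fokliash {Conj}.
There are 16 candidate sequences in total.
Checking each against the rules leaves 8 sequences.
Count = 8.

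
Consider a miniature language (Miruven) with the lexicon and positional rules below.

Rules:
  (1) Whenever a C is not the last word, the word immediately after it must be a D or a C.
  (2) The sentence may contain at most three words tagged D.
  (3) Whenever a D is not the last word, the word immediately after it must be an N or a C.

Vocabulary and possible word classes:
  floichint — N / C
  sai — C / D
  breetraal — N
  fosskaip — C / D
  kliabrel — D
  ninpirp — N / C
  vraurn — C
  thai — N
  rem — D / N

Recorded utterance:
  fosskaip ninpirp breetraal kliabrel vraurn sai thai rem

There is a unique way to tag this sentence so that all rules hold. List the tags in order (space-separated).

Candidates per position — 1:fosskaip {C,D}; 2:ninpirp {N,C}; 3:breetraal {N}; 4:kliabrel {D}; 5:vraurn {C}; 6:sai {C,D}; 7:thai {N}; 8:rem {D,N}.
Position 1: C is ruled out by rule 1; that leaves D.
Position 2: C is ruled out by rule 1; that leaves N.
Position 6: C is ruled out by rule 1; that leaves D.
Position 8: D is ruled out by rule 2; that leaves N.
So the tagging must be: D N N D C D N N.
Verifying each rule — rule 1 ✓; rule 2 ✓; rule 3 ✓.

D N N D C D N N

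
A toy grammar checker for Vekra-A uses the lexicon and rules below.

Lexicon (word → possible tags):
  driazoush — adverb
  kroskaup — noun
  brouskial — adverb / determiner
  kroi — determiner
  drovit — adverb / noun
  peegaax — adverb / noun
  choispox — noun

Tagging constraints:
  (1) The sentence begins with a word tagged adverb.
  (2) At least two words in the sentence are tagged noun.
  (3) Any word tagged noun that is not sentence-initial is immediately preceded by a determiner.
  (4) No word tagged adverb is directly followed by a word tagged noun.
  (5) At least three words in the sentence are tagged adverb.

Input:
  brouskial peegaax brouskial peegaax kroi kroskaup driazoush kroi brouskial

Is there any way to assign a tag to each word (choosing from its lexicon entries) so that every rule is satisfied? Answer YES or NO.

YES

Candidates per position — 1:brouskial {adverb,determiner}; 2:peegaax {adverb,noun}; 3:brouskial {adverb,determiner}; 4:peegaax {adverb,noun}; 5:kroi {determiner}; 6:kroskaup {noun}; 7:driazoush {adverb}; 8:kroi {determiner}; 9:brouskial {adverb,determiner}.
One satisfying assignment: adverb adverb determiner noun determiner noun adverb determiner determiner.
Check: rule 1 ok; rule 2 ok; rule 3 ok; rule 4 ok; rule 5 ok.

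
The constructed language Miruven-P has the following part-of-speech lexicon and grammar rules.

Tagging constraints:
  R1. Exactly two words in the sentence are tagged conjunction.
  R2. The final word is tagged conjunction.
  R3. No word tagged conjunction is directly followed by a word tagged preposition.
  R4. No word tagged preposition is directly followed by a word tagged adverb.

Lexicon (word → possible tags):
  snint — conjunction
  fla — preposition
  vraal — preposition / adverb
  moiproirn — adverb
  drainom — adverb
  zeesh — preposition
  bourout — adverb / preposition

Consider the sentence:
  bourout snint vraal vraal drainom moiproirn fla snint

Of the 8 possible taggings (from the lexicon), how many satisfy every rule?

2

Candidates per position — 1:bourout {adverb,preposition}; 2:snint {conjunction}; 3:vraal {preposition,adverb}; 4:vraal {preposition,adverb}; 5:drainom {adverb}; 6:moiproirn {adverb}; 7:fla {preposition}; 8:snint {conjunction}.
There are 8 candidate sequences in total.
The sequences that satisfy every rule: adverb conjunction adverb adverb adverb adverb preposition conjunction; preposition conjunction adverb adverb adverb adverb preposition conjunction.
Count = 2.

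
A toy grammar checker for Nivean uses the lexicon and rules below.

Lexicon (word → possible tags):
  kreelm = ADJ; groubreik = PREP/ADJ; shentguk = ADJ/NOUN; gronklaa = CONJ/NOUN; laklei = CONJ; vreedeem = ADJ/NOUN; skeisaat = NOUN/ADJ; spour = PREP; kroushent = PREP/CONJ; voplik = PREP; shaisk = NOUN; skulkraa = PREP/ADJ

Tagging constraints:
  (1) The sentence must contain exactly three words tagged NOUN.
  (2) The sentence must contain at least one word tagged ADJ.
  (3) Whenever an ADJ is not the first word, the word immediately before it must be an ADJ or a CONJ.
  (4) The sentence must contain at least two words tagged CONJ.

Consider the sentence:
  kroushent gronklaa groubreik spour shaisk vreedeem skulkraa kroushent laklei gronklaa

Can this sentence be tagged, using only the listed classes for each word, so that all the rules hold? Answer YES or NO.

YES

Candidates per position — 1:kroushent {PREP,CONJ}; 2:gronklaa {CONJ,NOUN}; 3:groubreik {PREP,ADJ}; 4:spour {PREP}; 5:shaisk {NOUN}; 6:vreedeem {ADJ,NOUN}; 7:skulkraa {PREP,ADJ}; 8:kroushent {PREP,CONJ}; 9:laklei {CONJ}; 10:gronklaa {CONJ,NOUN}.
One satisfying assignment: PREP CONJ ADJ PREP NOUN NOUN PREP CONJ CONJ NOUN.
Verifying each rule — rule 1 ok; rule 2 ok; rule 3 ok; rule 4 ok.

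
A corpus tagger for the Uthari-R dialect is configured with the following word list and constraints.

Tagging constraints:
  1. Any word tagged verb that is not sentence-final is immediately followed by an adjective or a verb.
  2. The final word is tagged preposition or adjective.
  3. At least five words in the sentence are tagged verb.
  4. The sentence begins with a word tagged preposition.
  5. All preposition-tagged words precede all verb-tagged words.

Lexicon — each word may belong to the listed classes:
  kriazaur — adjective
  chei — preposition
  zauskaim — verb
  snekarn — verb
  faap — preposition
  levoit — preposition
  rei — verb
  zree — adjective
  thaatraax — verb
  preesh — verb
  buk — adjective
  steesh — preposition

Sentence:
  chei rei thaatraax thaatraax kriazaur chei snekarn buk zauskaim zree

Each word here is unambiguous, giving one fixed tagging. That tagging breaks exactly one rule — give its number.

5

Fixed tagging: preposition verb verb verb adjective preposition verb adjective verb adjective.
Applying the rules: R1 holds, R2 holds, R3 holds, R4 holds, R5 violated.
Only rule 5 fails.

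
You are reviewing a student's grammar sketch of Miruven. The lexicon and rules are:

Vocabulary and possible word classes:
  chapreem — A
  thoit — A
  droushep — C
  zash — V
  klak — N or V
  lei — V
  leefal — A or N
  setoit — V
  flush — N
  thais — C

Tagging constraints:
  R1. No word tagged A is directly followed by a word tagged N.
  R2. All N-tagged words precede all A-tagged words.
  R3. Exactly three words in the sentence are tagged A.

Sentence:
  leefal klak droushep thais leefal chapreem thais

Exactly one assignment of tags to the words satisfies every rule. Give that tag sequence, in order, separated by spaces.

A V C C A A C

Candidates per position — 1:leefal {A,N}; 2:klak {N,V}; 3:droushep {C}; 4:thais {C}; 5:leefal {A,N}; 6:chapreem {A}; 7:thais {C}.
At position 1, choosing N makes rule 3 impossible to satisfy; hence A.
At position 2, choosing N makes rule 1 impossible to satisfy; hence V.
At position 5, choosing N makes rule 2 impossible to satisfy; hence A.
That leaves exactly one tagging: A V C C A A C.
Checking: rule 1 ok; rule 2 ok; rule 3 ok.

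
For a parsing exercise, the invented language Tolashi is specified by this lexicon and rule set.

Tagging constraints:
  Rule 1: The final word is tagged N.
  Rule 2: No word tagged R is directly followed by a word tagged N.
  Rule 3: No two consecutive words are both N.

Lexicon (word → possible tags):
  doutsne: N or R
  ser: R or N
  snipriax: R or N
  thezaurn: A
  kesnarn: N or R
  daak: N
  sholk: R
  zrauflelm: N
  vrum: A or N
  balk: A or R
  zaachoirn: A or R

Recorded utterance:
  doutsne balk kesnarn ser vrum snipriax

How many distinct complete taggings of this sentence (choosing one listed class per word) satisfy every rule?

6

Candidates per position — 1:doutsne {N,R}; 2:balk {A,R}; 3:kesnarn {N,R}; 4:ser {R,N}; 5:vrum {A,N}; 6:snipriax {R,N}.
There are 64 candidate sequences in total.
Checking each against the rules leaves 6 sequences.
Count = 6.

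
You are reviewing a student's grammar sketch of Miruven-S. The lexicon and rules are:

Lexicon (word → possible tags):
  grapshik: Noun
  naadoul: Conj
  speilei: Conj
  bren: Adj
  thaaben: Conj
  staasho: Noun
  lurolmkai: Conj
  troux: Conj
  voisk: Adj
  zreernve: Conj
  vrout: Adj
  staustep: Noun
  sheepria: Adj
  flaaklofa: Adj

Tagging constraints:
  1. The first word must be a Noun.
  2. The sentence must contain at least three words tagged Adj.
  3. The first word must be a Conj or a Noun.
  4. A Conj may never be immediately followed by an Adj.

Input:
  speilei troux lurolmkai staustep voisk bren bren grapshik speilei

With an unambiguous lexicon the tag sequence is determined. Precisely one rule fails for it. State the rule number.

1

Fixed tagging: Conj Conj Conj Noun Adj Adj Adj Noun Conj.
Checking each rule: R1 fail, R2 pass, R3 pass, R4 pass.
Only rule 1 fails.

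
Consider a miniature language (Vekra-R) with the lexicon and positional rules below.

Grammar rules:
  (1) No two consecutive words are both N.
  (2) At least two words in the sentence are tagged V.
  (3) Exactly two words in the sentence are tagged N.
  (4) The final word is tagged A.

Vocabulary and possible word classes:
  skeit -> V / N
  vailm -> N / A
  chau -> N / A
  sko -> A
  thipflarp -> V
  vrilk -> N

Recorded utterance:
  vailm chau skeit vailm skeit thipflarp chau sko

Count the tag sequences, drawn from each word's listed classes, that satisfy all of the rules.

10

Candidates per position — 1:vailm {N,A}; 2:chau {N,A}; 3:skeit {V,N}; 4:vailm {N,A}; 5:skeit {V,N}; 6:thipflarp {V}; 7:chau {N,A}; 8:sko {A}.
There are 64 candidate sequences in total.
Checking each against the rules leaves 10 sequences.
Count = 10.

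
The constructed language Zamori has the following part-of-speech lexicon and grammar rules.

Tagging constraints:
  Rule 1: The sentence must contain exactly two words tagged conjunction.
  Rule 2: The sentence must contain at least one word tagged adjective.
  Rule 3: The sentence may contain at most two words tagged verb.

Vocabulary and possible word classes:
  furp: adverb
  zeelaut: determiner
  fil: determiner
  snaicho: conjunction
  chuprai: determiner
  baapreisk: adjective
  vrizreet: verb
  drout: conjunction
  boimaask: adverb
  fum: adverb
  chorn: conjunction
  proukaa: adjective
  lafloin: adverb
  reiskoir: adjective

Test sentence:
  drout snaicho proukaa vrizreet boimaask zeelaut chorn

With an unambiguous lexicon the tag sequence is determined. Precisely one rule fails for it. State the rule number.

Fixed tagging: conjunction conjunction adjective verb adverb determiner conjunction.
Applying the rules: R1 fails, R2 ok, R3 ok.
Only rule 1 fails.

1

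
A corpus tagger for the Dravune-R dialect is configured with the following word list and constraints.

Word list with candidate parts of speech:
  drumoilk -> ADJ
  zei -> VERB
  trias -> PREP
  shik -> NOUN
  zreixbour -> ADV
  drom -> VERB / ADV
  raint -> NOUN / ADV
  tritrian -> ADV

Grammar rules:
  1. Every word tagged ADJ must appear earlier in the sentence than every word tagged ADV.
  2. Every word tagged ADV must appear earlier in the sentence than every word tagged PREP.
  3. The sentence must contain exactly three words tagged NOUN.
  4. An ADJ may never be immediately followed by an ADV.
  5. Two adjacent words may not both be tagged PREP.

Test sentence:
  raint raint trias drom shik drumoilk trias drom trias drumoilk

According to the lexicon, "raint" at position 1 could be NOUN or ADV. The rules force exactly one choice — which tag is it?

NOUN

Candidates per position — 1:raint {NOUN,ADV}; 2:raint {NOUN,ADV}; 3:trias {PREP}; 4:drom {VERB,ADV}; 5:shik {NOUN}; 6:drumoilk {ADJ}; 7:trias {PREP}; 8:drom {VERB,ADV}; 9:trias {PREP}; 10:drumoilk {ADJ}.
Position 1: ADV is ruled out by rule 1; that leaves NOUN.
Position 2: ADV is ruled out by rule 1; that leaves NOUN.
Position 4: ADV is ruled out by rule 1; that leaves VERB.
Position 8: ADV is ruled out by rule 1; that leaves VERB.
The only consistent sequence is: NOUN NOUN PREP VERB NOUN ADJ PREP VERB PREP ADJ.
Rule-by-rule: rule 1 holds; rule 2 holds; rule 3 holds; rule 4 holds; rule 5 holds.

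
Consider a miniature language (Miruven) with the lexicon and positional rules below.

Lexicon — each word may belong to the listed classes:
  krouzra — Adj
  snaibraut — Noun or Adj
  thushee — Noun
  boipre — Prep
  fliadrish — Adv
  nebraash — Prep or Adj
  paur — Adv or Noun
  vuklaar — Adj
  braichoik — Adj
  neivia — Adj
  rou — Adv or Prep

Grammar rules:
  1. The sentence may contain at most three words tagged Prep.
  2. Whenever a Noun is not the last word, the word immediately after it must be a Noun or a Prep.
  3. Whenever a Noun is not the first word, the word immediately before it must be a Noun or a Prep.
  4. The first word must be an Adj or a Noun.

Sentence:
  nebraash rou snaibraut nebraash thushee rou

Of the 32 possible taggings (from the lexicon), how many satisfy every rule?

3

Candidates per position — 1:nebraash {Prep,Adj}; 2:rou {Adv,Prep}; 3:snaibraut {Noun,Adj}; 4:nebraash {Prep,Adj}; 5:thushee {Noun}; 6:rou {Adv,Prep}.
There are 32 candidate sequences in total.
The sequences that satisfy every rule: Adj Adv Adj Prep Noun Prep; Adj Prep Noun Prep Noun Prep; Adj Prep Adj Prep Noun Prep.
Count = 3.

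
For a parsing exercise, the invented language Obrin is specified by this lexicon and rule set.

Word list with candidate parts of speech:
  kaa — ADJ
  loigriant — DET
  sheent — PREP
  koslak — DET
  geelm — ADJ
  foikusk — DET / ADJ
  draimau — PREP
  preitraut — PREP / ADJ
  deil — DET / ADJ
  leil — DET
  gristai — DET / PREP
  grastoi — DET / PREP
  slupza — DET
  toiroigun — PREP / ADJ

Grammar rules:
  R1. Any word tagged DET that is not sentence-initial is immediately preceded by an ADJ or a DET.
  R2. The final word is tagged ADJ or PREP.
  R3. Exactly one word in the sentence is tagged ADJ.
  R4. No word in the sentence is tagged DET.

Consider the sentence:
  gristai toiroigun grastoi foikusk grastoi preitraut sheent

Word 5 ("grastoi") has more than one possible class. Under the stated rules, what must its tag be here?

PREP

Candidates per position — 1:gristai {DET,PREP}; 2:toiroigun {PREP,ADJ}; 3:grastoi {DET,PREP}; 4:foikusk {DET,ADJ}; 5:grastoi {DET,PREP}; 6:preitraut {PREP,ADJ}; 7:sheent {PREP}.
If word 1 were DET, no tagging could satisfy rule 4; so word 1 is PREP.
If word 3 were DET, no tagging could satisfy rule 4; so word 3 is PREP.
If word 4 were DET, no tagging could satisfy rule 1; so word 4 is ADJ.
If word 5 were DET, no tagging could satisfy rule 4; so word 5 is PREP.
If word 6 were ADJ, no tagging could satisfy rule 3; so word 6 is PREP.
If word 2 were ADJ, no tagging could satisfy rule 3; so word 2 is PREP.
That leaves exactly one tagging: PREP PREP PREP ADJ PREP PREP PREP.
Verifying each rule — rule 1 holds; rule 2 holds; rule 3 holds; rule 4 holds.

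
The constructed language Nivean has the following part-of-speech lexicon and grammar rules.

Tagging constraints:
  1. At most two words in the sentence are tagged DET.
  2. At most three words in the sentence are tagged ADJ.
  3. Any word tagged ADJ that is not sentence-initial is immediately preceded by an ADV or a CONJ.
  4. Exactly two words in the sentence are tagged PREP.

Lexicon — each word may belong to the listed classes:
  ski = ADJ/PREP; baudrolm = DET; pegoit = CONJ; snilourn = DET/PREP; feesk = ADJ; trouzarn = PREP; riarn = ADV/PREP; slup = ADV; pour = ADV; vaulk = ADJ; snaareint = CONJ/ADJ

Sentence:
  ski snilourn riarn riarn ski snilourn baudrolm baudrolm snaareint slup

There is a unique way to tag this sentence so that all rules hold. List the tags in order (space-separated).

Candidates per position — 1:ski {ADJ,PREP}; 2:snilourn {DET,PREP}; 3:riarn {ADV,PREP}; 4:riarn {ADV,PREP}; 5:ski {ADJ,PREP}; 6:snilourn {DET,PREP}; 7:baudrolm {DET}; 8:baudrolm {DET}; 9:snaareint {CONJ,ADJ}; 10:slup {ADV}.
Word 2 cannot be DET — rule 1 would then fail for every completion. It is PREP.
Word 6 cannot be DET — rule 1 would then fail for every completion. It is PREP.
Word 9 cannot be ADJ — rule 3 would then fail for every completion. It is CONJ.
Word 1 cannot be PREP — rule 4 would then fail for every completion. It is ADJ.
Word 3 cannot be PREP — rule 4 would then fail for every completion. It is ADV.
Word 4 cannot be PREP — rule 4 would then fail for every completion. It is ADV.
Word 5 cannot be PREP — rule 4 would then fail for every completion. It is ADJ.
So the tagging must be: ADJ PREP ADV ADV ADJ PREP DET DET CONJ ADV.
Checking: rule 1 ok; rule 2 ok; rule 3 ok; rule 4 ok.

ADJ PREP ADV ADV ADJ PREP DET DET CONJ ADV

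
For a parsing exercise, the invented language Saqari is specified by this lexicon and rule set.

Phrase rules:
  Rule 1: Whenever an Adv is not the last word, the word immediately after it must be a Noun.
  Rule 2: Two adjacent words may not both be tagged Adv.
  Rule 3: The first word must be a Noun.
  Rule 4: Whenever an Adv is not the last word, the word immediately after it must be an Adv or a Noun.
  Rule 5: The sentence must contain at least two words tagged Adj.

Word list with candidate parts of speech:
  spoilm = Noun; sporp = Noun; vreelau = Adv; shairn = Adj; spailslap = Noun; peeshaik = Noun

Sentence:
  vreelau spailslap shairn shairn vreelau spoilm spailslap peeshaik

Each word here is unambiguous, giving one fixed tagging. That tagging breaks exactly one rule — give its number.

Fixed tagging: Adv Noun Adj Adj Adv Noun Noun Noun.
Rule check: R1 pass, R2 pass, R3 fail, R4 pass, R5 pass.
Only rule 3 fails.

3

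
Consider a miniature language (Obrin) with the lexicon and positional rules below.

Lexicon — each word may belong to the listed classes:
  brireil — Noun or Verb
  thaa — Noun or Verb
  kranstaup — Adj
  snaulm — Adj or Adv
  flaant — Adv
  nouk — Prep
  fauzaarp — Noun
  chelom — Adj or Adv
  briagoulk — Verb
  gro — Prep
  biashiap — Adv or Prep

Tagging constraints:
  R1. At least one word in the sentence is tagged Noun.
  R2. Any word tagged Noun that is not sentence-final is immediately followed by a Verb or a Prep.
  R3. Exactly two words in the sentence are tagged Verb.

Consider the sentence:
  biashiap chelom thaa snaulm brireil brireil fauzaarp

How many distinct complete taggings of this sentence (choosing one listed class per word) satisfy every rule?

Candidates per position — 1:biashiap {Adv,Prep}; 2:chelom {Adj,Adv}; 3:thaa {Noun,Verb}; 4:snaulm {Adj,Adv}; 5:brireil {Noun,Verb}; 6:brireil {Noun,Verb}; 7:fauzaarp {Noun}.
There are 64 candidate sequences in total.
Checking each against the rules leaves 8 sequences.
Count = 8.

8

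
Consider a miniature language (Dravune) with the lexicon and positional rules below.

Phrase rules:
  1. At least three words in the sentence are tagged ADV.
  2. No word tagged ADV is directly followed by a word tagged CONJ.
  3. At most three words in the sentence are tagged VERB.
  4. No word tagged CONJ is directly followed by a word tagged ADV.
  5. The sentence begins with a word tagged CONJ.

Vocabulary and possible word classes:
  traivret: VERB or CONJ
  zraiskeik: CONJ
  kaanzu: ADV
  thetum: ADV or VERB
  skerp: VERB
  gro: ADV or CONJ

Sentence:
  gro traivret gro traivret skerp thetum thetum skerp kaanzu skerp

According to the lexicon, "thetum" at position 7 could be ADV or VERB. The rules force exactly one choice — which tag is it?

ADV

Candidates per position — 1:gro {ADV,CONJ}; 2:traivret {VERB,CONJ}; 3:gro {ADV,CONJ}; 4:traivret {VERB,CONJ}; 5:skerp {VERB}; 6:thetum {ADV,VERB}; 7:thetum {ADV,VERB}; 8:skerp {VERB}; 9:kaanzu {ADV}; 10:skerp {VERB}.
If word 1 were ADV, no tagging could satisfy rule 5; so word 1 is CONJ.
If word 2 were VERB, no tagging could satisfy rule 3; so word 2 is CONJ.
If word 3 were ADV, no tagging could satisfy rule 4; so word 3 is CONJ.
If word 4 were VERB, no tagging could satisfy rule 3; so word 4 is CONJ.
If word 6 were VERB, no tagging could satisfy rule 1; so word 6 is ADV.
If word 7 were VERB, no tagging could satisfy rule 1; so word 7 is ADV.
The only consistent sequence is: CONJ CONJ CONJ CONJ VERB ADV ADV VERB ADV VERB.
Verifying each rule — rule 1 ok; rule 2 ok; rule 3 ok; rule 4 ok; rule 5 ok.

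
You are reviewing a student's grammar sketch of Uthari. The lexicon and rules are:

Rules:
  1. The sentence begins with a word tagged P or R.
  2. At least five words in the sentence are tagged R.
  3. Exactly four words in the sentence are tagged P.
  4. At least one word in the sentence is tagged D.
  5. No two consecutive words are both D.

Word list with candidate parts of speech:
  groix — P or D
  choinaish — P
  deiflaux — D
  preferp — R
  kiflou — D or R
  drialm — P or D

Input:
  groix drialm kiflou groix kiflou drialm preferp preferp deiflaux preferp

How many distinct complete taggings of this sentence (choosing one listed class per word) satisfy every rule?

Candidates per position — 1:groix {P,D}; 2:drialm {P,D}; 3:kiflou {D,R}; 4:groix {P,D}; 5:kiflou {D,R}; 6:drialm {P,D}; 7:preferp {R}; 8:preferp {R}; 9:deiflaux {D}; 10:preferp {R}.
There are 64 candidate sequences in total.
The sequences that satisfy every rule: P P R P R P R R D R.
Count = 1.

1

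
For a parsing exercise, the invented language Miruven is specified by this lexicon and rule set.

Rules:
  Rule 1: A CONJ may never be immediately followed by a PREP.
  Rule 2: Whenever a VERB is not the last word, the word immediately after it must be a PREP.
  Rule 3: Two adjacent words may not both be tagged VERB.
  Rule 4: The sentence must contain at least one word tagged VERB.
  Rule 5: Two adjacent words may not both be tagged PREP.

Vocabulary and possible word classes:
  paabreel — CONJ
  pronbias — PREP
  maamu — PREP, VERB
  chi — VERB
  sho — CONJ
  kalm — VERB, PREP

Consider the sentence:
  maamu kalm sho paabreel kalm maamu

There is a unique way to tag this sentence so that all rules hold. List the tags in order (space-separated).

Candidates per position — 1:maamu {PREP,VERB}; 2:kalm {VERB,PREP}; 3:sho {CONJ}; 4:paabreel {CONJ}; 5:kalm {VERB,PREP}; 6:maamu {PREP,VERB}.
Word 2 cannot be VERB — rule 2 would then fail for every completion. It is PREP.
Word 5 cannot be PREP — rule 1 would then fail for every completion. It is VERB.
Word 6 cannot be VERB — rule 2 would then fail for every completion. It is PREP.
Word 1 cannot be PREP — rule 5 would then fail for every completion. It is VERB.
The only consistent sequence is: VERB PREP CONJ CONJ VERB PREP.
Checking: rule 1 ✓; rule 2 ✓; rule 3 ✓; rule 4 ✓; rule 5 ✓.

VERB PREP CONJ CONJ VERB PREP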